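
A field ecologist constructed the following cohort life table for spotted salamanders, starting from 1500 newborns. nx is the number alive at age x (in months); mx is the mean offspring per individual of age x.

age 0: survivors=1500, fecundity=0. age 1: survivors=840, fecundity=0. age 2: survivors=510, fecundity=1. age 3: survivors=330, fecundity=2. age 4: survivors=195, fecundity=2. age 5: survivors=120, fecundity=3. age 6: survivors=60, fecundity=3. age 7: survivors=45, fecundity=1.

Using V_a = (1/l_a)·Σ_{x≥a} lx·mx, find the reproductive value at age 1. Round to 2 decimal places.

lx = nx/n0 = nx/1500: 1, 0.56, 0.34, 0.22, 0.13, 0.08, 0.04, 0.03
lx·mx for x ≥ 1: 0, 0.34, 0.44, 0.26, 0.24, 0.12, 0.03 → sum = 1.43
V_1 = 1.43 / l_1 = 1.43 / 0.56 = 2.553571… → 2.55

2.55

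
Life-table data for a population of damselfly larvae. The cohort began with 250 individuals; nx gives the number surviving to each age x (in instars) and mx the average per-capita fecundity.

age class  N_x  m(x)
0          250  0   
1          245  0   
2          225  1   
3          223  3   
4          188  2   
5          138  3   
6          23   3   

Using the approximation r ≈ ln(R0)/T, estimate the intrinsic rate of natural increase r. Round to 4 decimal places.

lx = nx/n0 = nx/250: 1, 0.98, 0.9, 0.892, 0.752, 0.552, 0.092
R0 = Σ lx·mx = 0 + 0 + 0.9 + 2.676 + 1.504 + 1.656 + 0.276 = 7.012
Σ x·lx·mx = 25.78; T = 25.78/7.012 = 3.67655…
r ≈ ln(R0)/T = ln(7.012)/3.67655… = 0.529741… → 0.5297

0.5297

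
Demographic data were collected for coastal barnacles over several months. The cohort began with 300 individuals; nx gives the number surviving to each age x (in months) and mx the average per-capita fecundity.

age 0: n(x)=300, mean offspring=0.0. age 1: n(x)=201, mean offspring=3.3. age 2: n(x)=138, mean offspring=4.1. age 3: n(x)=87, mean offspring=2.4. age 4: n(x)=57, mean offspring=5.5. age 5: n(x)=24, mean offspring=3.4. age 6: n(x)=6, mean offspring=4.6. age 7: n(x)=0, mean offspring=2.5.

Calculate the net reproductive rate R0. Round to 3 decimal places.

lx = nx/n0 = nx/300: 1, 0.67, 0.46, 0.29, 0.19, 0.08, 0.02, 0
lx·mx by age: 0, 2.211, 1.886, 0.696, 1.045, 0.272, 0.092, 0
R0 = Σ lx·mx = 6.202 → 6.202

6.202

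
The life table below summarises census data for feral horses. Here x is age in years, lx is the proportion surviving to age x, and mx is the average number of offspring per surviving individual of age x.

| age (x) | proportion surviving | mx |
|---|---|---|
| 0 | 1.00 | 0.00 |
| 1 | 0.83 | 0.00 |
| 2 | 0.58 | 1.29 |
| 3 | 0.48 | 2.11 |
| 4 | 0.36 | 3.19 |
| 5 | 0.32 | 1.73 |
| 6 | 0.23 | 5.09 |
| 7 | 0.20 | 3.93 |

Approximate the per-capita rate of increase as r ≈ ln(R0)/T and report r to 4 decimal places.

0.3750

R0 = Σ lx·mx = 0 + 0 + 0.7482 + 1.0128 + 1.1484 + 0.5536 + 1.1707 + 0.786 = 5.4197
Σ x·lx·mx = 24.4226; T = 24.4226/5.4197 = 4.50626…
r ≈ ln(R0)/T = ln(5.4197)/4.50626… = 0.375042… → 0.3750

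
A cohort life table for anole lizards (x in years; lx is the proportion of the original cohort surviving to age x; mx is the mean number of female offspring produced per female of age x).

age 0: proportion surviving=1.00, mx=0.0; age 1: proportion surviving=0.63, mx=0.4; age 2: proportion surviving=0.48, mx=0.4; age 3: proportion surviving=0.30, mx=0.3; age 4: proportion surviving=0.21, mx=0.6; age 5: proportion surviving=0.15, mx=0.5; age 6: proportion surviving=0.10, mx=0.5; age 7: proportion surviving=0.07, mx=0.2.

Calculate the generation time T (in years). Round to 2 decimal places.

lx·mx: 0, 0.252, 0.192, 0.09, 0.126, 0.075, 0.05, 0.014 → R0 = 0.799
x·lx·mx: 0, 0.252, 0.384, 0.27, 0.504, 0.375, 0.3, 0.098 → Σ = 2.183
T = 2.183 / 0.799 = 2.732165… → 2.73

2.73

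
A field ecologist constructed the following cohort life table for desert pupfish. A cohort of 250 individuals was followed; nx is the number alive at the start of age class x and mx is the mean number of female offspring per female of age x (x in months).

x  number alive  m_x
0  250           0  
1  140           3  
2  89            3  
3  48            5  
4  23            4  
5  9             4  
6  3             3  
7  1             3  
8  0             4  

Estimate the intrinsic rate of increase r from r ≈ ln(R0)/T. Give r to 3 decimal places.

lx = nx/n0 = nx/250: 1, 0.56, 0.356, 0.192, 0.092, 0.036, 0.012, 0.004, 0
R0 = Σ lx·mx = 0 + 1.68 + 1.068 + 0.96 + 0.368 + 0.144 + 0.036 + 0.012 + 0 = 4.268
Σ x·lx·mx = 9.188; T = 9.188/4.268 = 2.15276…
r ≈ ln(R0)/T = ln(4.268)/2.15276… = 0.67408… → 0.674

0.674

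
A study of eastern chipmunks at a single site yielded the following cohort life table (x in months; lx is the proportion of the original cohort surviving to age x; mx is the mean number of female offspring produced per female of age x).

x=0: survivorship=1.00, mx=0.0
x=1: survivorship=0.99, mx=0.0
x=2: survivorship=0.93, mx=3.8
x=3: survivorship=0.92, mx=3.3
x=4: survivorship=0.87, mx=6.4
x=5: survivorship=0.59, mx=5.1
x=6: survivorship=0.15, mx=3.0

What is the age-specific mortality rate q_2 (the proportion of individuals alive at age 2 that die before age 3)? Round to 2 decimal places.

q_2 = (l_2 − l_3) / l_2 = (0.93 − 0.92) / 0.93
     = 0.01 / 0.93 = 0.010753… → 0.01

0.01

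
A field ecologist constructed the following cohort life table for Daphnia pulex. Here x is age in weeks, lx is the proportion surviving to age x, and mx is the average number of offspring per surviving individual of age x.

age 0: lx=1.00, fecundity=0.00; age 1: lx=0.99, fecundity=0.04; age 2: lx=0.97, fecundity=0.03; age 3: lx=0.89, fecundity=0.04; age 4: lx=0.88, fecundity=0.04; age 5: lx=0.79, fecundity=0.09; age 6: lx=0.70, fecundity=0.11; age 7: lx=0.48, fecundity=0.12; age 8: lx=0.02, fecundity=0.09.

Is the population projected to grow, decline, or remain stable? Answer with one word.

declining

R0 = Σ lx·mx = 0 + 0.0396 + 0.0291 + 0.0356 + 0.0352 + 0.0711 + 0.077 + 0.0576 + 0.0018 = 0.347
R0 < 1, so the population is declining.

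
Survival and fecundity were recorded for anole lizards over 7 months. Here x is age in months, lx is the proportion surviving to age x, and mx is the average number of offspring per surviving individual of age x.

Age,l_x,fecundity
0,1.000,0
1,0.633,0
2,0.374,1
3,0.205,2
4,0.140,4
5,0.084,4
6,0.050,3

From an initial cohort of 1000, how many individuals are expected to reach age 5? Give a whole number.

84

Expected survivors = N0 · l_5 = 1000 × 0.084 = 84 → 84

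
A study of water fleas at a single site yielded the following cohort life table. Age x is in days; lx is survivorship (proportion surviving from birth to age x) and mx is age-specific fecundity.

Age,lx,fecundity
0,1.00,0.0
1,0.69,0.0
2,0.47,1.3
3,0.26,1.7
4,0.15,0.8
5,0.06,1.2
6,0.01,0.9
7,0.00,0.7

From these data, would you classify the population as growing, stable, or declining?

R0 = Σ lx·mx = 0 + 0 + 0.611 + 0.442 + 0.12 + 0.072 + 0.009 + 0 = 1.254
R0 > 1, so the population is growing.

growing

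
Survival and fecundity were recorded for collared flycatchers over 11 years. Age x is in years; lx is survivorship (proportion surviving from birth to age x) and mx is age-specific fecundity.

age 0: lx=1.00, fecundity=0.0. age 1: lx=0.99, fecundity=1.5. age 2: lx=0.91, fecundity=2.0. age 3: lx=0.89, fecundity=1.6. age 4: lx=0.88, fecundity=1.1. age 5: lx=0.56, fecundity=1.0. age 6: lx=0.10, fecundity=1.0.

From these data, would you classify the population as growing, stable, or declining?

growing

R0 = Σ lx·mx = 0 + 1.485 + 1.82 + 1.424 + 0.968 + 0.56 + 0.1 = 6.357
R0 > 1, so the population is growing.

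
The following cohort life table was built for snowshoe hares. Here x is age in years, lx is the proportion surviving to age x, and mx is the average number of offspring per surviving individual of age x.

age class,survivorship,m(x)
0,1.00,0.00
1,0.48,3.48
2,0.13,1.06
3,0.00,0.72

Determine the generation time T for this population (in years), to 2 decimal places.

lx·mx: 0, 1.6704, 0.1378, 0 → R0 = 1.8082
x·lx·mx: 0, 1.6704, 0.2756, 0 → Σ = 1.946
T = 1.946 / 1.8082 = 1.076208… → 1.08

1.08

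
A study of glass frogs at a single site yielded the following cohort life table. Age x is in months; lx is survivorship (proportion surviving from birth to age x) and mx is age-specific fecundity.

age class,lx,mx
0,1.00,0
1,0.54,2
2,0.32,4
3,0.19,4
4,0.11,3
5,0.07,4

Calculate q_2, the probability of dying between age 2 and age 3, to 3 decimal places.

q_2 = (l_2 − l_3) / l_2 = (0.32 − 0.19) / 0.32
     = 0.13 / 0.32 = 0.40625 → 0.406

0.406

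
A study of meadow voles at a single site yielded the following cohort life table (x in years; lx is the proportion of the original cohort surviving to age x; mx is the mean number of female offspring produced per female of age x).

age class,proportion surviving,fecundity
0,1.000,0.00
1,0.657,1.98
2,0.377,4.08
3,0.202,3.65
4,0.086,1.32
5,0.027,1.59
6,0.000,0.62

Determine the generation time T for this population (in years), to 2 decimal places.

1.94

lx·mx: 0, 1.30086, 1.53816, 0.7373, 0.11352, 0.04293, 0 → R0 = 3.73277
x·lx·mx: 0, 1.30086, 3.07632, 2.2119, 0.45408, 0.21465, 0 → Σ = 7.25781
T = 7.25781 / 3.73277 = 1.94435… → 1.94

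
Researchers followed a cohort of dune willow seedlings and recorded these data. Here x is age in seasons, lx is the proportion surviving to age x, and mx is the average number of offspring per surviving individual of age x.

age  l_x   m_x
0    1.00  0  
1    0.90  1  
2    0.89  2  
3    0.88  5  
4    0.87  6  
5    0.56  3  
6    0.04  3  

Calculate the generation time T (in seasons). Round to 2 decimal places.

3.38

lx·mx: 0, 0.9, 1.78, 4.4, 5.22, 1.68, 0.12 → R0 = 14.1
x·lx·mx: 0, 0.9, 3.56, 13.2, 20.88, 8.4, 0.72 → Σ = 47.66
T = 47.66 / 14.1 = 3.380142… → 3.38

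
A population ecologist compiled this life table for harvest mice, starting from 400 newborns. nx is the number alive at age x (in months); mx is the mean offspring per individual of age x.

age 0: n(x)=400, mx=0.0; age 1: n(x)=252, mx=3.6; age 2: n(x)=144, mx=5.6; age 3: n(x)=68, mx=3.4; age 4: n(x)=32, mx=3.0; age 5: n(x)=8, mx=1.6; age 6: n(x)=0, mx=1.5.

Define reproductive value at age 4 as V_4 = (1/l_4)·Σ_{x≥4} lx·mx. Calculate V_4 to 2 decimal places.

lx = nx/n0 = nx/400: 1, 0.63, 0.36, 0.17, 0.08, 0.02, 0
lx·mx for x ≥ 4: 0.24, 0.032, 0 → sum = 0.272
V_4 = 0.272 / l_4 = 0.272 / 0.08 = 3.4 → 3.40

3.40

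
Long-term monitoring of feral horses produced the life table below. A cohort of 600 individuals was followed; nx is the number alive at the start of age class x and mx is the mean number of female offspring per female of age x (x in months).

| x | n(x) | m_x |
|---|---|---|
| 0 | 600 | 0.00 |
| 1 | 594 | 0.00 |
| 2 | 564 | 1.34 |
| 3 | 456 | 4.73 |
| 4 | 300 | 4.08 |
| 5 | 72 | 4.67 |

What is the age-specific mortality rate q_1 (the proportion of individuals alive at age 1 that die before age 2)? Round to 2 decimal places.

lx = nx/n0 = nx/600: 1, 0.99, 0.94, 0.76, 0.5, 0.12
q_1 = (l_1 − l_2) / l_1 = (0.99 − 0.94) / 0.99
     = 0.05 / 0.99 = 0.050505… → 0.05

0.05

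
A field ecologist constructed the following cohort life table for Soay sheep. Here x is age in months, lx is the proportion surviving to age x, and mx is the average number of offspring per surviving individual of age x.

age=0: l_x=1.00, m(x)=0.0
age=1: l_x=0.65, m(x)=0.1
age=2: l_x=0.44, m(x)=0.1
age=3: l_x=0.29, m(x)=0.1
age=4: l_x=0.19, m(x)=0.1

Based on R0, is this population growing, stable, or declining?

declining

R0 = Σ lx·mx = 0 + 0.065 + 0.044 + 0.029 + 0.019 = 0.157
R0 < 1, so the population is declining.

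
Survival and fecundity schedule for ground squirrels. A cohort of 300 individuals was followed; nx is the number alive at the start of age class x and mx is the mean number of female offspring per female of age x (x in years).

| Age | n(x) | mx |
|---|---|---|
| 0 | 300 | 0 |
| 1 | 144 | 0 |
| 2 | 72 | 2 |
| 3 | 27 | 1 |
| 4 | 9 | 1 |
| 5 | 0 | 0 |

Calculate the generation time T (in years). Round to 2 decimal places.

2.25

lx = nx/n0 = nx/300: 1, 0.48, 0.24, 0.09, 0.03, 0
lx·mx: 0, 0, 0.48, 0.09, 0.03, 0 → R0 = 0.6
x·lx·mx: 0, 0, 0.96, 0.27, 0.12, 0 → Σ = 1.35
T = 1.35 / 0.6 = 2.25 → 2.25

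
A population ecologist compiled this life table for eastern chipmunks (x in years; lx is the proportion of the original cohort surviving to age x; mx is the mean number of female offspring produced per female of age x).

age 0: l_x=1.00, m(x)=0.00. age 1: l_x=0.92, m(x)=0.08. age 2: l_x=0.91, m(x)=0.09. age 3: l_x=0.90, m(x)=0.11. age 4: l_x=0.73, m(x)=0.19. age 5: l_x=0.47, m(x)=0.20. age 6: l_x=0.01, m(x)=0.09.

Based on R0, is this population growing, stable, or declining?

R0 = Σ lx·mx = 0 + 0.0736 + 0.0819 + 0.099 + 0.1387 + 0.094 + 0.0009 = 0.4881
R0 < 1, so the population is declining.

declining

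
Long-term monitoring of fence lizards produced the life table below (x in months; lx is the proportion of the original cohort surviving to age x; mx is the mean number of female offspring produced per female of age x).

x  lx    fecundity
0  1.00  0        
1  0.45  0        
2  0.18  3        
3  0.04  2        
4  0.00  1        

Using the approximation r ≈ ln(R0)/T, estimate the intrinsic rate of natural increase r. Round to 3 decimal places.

-0.225

R0 = Σ lx·mx = 0 + 0 + 0.54 + 0.08 + 0 = 0.62
Σ x·lx·mx = 1.32; T = 1.32/0.62 = 2.12903…
r ≈ ln(R0)/T = ln(0.62)/2.12903… = -0.22453… → -0.225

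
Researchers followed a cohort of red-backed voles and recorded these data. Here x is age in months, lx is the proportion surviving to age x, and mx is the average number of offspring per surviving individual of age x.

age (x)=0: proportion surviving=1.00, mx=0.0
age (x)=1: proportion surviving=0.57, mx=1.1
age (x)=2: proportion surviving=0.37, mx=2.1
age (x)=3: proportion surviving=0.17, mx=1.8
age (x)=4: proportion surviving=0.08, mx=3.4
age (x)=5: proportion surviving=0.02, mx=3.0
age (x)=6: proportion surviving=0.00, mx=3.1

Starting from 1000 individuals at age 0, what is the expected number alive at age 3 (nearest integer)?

Expected survivors = N0 · l_3 = 1000 × 0.17 = 170 → 170

170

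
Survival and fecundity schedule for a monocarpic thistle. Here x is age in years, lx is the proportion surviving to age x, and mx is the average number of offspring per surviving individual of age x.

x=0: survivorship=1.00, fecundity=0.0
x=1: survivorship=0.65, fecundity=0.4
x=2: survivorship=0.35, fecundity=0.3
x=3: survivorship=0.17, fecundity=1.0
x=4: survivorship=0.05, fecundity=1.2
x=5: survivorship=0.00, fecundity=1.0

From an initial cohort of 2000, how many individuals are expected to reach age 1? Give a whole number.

1300

Expected survivors = N0 · l_1 = 2000 × 0.65 = 1300 → 1300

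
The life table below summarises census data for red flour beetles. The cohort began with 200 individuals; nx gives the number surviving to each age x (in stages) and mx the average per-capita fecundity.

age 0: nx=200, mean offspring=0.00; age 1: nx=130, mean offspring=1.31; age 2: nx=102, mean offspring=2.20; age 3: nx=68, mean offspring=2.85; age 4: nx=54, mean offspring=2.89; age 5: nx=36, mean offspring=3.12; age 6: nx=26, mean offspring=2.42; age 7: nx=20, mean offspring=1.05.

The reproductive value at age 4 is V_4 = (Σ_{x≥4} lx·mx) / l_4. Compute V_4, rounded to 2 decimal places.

lx = nx/n0 = nx/200: 1, 0.65, 0.51, 0.34, 0.27, 0.18, 0.13, 0.1
lx·mx for x ≥ 4: 0.7803, 0.5616, 0.3146, 0.105 → sum = 1.7615
V_4 = 1.7615 / l_4 = 1.7615 / 0.27 = 6.524074… → 6.52

6.52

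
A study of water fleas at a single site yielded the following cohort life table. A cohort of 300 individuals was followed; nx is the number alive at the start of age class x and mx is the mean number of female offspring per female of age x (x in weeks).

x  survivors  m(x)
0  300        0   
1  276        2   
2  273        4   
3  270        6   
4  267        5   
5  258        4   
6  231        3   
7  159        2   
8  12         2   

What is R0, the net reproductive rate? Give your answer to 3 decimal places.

lx = nx/n0 = nx/300: 1, 0.92, 0.91, 0.9, 0.89, 0.86, 0.77, 0.53, 0.04
lx·mx by age: 0, 1.84, 3.64, 5.4, 4.45, 3.44, 2.31, 1.06, 0.08
R0 = Σ lx·mx = 22.22 → 22.220

22.220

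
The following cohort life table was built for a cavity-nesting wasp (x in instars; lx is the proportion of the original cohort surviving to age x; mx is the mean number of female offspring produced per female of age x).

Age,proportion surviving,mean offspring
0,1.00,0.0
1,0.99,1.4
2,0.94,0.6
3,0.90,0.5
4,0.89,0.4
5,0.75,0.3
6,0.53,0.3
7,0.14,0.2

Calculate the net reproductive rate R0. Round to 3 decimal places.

3.168

lx·mx by age: 0, 1.386, 0.564, 0.45, 0.356, 0.225, 0.159, 0.028
R0 = Σ lx·mx = 3.168 → 3.168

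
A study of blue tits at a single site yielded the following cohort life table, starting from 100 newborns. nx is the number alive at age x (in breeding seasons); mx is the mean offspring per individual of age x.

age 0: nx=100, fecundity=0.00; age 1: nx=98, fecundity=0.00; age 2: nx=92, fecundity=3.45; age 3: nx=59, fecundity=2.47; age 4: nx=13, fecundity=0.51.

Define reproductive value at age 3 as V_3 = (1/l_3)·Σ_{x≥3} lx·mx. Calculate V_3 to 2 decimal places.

lx = nx/n0 = nx/100: 1, 0.98, 0.92, 0.59, 0.13
lx·mx for x ≥ 3: 1.4573, 0.0663 → sum = 1.5236
V_3 = 1.5236 / l_3 = 1.5236 / 0.59 = 2.582373… → 2.58

2.58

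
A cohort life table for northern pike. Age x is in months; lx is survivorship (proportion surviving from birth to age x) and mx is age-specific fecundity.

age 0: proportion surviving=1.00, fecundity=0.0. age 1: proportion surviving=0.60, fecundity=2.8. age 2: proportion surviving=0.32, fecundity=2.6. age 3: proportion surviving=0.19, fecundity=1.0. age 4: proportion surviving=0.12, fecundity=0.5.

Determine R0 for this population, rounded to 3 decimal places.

2.762

lx·mx by age: 0, 1.68, 0.832, 0.19, 0.06
R0 = Σ lx·mx = 2.762 → 2.762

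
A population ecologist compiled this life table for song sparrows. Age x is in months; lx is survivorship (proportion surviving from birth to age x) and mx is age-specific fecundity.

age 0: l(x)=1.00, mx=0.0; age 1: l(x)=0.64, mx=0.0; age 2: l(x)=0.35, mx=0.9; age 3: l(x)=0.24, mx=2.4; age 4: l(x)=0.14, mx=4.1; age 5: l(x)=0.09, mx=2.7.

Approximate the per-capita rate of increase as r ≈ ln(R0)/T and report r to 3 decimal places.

0.156

R0 = Σ lx·mx = 0 + 0 + 0.315 + 0.576 + 0.574 + 0.243 = 1.708
Σ x·lx·mx = 5.869; T = 5.869/1.708 = 3.43618…
r ≈ ln(R0)/T = ln(1.708)/3.43618… = 0.15579… → 0.156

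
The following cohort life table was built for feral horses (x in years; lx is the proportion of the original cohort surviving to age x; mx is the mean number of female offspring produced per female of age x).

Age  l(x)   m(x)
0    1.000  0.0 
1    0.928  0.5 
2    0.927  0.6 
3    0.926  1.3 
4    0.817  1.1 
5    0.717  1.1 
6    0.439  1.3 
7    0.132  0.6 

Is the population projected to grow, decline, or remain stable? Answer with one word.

R0 = Σ lx·mx = 0 + 0.464 + 0.5562 + 1.2038 + 0.8987 + 0.7887 + 0.5707 + 0.0792 = 4.5613
R0 > 1, so the population is growing.

growing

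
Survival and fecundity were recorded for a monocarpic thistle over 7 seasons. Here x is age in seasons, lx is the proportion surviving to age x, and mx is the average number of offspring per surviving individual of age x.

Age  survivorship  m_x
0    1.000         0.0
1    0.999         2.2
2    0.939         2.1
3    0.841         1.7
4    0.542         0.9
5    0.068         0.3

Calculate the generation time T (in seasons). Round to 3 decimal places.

lx·mx: 0, 2.1978, 1.9719, 1.4297, 0.4878, 0.0204 → R0 = 6.1076
x·lx·mx: 0, 2.1978, 3.9438, 4.2891, 1.9512, 0.102 → Σ = 12.4839
T = 12.4839 / 6.1076 = 2.043994… → 2.044

2.044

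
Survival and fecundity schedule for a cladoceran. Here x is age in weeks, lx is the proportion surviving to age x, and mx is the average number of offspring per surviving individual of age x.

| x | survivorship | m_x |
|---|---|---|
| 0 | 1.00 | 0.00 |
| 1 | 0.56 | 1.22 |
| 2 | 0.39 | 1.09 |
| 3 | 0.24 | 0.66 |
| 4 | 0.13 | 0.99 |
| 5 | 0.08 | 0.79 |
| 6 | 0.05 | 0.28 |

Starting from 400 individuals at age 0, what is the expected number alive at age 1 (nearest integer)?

224

Expected survivors = N0 · l_1 = 400 × 0.56 = 224 → 224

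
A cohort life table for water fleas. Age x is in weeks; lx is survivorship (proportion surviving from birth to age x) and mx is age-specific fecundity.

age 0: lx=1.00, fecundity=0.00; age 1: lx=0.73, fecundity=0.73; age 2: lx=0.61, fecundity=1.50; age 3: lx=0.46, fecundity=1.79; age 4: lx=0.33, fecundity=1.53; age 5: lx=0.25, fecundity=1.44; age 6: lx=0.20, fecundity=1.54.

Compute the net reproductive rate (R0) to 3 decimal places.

lx·mx by age: 0, 0.5329, 0.915, 0.8234, 0.5049, 0.36, 0.308
R0 = Σ lx·mx = 3.4442 → 3.444

3.444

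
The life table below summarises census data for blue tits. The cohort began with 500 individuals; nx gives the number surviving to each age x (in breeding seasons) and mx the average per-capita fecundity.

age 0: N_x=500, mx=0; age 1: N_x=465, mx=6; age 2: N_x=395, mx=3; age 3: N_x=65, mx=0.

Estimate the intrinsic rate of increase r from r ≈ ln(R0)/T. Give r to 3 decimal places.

1.597

lx = nx/n0 = nx/500: 1, 0.93, 0.79, 0.13
R0 = Σ lx·mx = 0 + 5.58 + 2.37 + 0 = 7.95
Σ x·lx·mx = 10.32; T = 10.32/7.95 = 1.29811…
r ≈ ln(R0)/T = ln(7.95)/1.29811… = 1.59707… → 1.597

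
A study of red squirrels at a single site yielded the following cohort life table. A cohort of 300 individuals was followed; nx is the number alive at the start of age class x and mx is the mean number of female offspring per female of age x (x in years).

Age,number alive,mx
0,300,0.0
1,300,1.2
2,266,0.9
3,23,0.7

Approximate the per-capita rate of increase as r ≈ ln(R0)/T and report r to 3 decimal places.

0.499

lx = nx/n0 = nx/300: 1, 1, 0.88667…, 0.07667…
R0 = Σ lx·mx = 0 + 1.2 + 0.798… + 0.05367… = 2.051667…
Σ x·lx·mx = 2.957…; T = 2.957…/2.051667… = 1.44127…
r ≈ ln(R0)/T = ln(2.051667…)/1.44127… = 0.49863… → 0.499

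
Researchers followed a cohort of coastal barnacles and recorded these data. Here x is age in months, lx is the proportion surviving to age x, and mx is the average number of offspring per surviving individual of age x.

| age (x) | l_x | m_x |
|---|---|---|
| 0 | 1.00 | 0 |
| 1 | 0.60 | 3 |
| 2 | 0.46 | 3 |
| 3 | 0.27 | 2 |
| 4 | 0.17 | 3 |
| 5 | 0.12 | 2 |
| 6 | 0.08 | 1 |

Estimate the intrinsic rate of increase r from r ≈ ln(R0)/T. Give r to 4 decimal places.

0.6963

R0 = Σ lx·mx = 0 + 1.8 + 1.38 + 0.54 + 0.51 + 0.24 + 0.08 = 4.55
Σ x·lx·mx = 9.9; T = 9.9/4.55 = 2.17582…
r ≈ ln(R0)/T = ln(4.55)/2.17582… = 0.696346… → 0.6963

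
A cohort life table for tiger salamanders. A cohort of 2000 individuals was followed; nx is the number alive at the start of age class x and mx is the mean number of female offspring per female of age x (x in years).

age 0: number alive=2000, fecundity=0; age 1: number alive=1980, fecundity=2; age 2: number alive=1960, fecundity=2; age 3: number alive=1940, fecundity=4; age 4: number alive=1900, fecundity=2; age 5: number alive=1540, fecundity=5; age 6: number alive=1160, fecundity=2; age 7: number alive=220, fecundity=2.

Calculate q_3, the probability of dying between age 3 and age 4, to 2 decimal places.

lx = nx/n0 = nx/2000: 1, 0.99, 0.98, 0.97, 0.95, 0.77, 0.58, 0.11
q_3 = (l_3 − l_4) / l_3 = (0.97 − 0.95) / 0.97
     = 0.02 / 0.97 = 0.020619… → 0.02

0.02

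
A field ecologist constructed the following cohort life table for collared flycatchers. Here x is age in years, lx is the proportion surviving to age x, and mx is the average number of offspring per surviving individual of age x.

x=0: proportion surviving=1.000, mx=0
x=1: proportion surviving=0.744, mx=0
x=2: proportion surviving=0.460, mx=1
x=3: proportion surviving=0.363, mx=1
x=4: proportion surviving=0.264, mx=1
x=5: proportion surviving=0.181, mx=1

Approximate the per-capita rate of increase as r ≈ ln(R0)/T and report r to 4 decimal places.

0.0758

R0 = Σ lx·mx = 0 + 0 + 0.46 + 0.363 + 0.264 + 0.181 = 1.268
Σ x·lx·mx = 3.97; T = 3.97/1.268 = 3.13091…
r ≈ ln(R0)/T = ln(1.268)/3.13091… = 0.075838… → 0.0758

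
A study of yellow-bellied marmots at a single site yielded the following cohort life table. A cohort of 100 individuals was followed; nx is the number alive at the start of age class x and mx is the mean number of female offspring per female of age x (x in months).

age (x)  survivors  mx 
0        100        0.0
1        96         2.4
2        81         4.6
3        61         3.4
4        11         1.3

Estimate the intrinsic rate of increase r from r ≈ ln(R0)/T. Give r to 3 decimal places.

1.051

lx = nx/n0 = nx/100: 1, 0.96, 0.81, 0.61, 0.11
R0 = Σ lx·mx = 0 + 2.304 + 3.726 + 2.074 + 0.143 = 8.247
Σ x·lx·mx = 16.55; T = 16.55/8.247 = 2.00679…
r ≈ ln(R0)/T = ln(8.247)/2.00679… = 1.05136… → 1.051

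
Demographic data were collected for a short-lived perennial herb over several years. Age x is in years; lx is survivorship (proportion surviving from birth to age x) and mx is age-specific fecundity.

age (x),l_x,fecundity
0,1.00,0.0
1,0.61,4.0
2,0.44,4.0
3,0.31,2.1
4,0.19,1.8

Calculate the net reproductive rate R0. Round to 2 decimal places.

5.19

lx·mx by age: 0, 2.44, 1.76, 0.651, 0.342
R0 = Σ lx·mx = 5.193 → 5.19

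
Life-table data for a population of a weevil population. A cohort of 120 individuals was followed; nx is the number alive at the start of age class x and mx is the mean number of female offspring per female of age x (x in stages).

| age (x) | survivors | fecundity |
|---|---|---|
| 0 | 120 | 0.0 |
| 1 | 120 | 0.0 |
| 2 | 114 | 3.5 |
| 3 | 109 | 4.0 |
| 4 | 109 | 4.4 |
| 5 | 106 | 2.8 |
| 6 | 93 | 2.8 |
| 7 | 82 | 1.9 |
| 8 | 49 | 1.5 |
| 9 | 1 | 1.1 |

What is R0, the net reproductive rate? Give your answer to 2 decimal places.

lx = nx/n0 = nx/120: 1, 1, 0.95, 0.90833…, 0.90833…, 0.88333…, 0.775, 0.68333…, 0.40833…, 0.00833…
lx·mx by age: 0, 0, 3.325, 3.633333…, 3.996667…, 2.473333…, 2.17, 1.298333…, 0.6125…, 0.009167…
R0 = Σ lx·mx = 17.518333… → 17.52

17.52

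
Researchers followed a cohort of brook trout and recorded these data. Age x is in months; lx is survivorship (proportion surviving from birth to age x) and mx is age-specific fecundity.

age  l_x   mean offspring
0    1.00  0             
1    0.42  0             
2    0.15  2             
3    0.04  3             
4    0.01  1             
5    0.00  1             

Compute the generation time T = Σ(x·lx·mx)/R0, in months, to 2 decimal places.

2.33

lx·mx: 0, 0, 0.3, 0.12, 0.01, 0 → R0 = 0.43
x·lx·mx: 0, 0, 0.6, 0.36, 0.04, 0 → Σ = 1
T = 1 / 0.43 = 2.325581… → 2.33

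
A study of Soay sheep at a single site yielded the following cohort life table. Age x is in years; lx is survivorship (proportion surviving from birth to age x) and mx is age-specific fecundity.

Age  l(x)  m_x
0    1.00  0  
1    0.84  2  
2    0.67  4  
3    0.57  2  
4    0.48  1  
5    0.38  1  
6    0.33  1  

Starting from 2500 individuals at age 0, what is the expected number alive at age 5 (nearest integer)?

950

Expected survivors = N0 · l_5 = 2500 × 0.38 = 950 → 950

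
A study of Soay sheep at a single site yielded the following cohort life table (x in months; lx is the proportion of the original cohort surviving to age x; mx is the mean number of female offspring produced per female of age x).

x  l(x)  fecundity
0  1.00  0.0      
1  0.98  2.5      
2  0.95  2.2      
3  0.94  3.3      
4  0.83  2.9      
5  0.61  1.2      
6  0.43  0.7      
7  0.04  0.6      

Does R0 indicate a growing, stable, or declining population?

growing

R0 = Σ lx·mx = 0 + 2.45 + 2.09 + 3.102 + 2.407 + 0.732 + 0.301 + 0.024 = 11.106
R0 > 1, so the population is growing.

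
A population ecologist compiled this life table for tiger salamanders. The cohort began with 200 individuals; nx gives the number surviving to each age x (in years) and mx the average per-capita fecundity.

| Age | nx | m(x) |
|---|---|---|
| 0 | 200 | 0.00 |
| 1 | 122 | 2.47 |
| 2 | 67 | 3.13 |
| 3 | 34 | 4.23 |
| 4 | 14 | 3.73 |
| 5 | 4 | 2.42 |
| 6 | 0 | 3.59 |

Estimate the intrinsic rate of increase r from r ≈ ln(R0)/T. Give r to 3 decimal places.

lx = nx/n0 = nx/200: 1, 0.61, 0.335, 0.17, 0.07, 0.02, 0
R0 = Σ lx·mx = 0 + 1.5067 + 1.04855 + 0.7191 + 0.2611 + 0.0484 + 0 = 3.58385
Σ x·lx·mx = 7.0475; T = 7.0475/3.58385 = 1.96646…
r ≈ ln(R0)/T = ln(3.58385)/1.96646… = 0.6491… → 0.649

0.649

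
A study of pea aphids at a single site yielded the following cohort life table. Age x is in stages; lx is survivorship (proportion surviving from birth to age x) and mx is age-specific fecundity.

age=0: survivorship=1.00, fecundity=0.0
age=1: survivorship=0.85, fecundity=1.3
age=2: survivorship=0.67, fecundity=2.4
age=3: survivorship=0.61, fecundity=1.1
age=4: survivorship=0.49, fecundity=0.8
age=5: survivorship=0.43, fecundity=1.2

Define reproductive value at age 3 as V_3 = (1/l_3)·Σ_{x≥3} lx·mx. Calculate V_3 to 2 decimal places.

2.59

lx·mx for x ≥ 3: 0.671, 0.392, 0.516 → sum = 1.579
V_3 = 1.579 / l_3 = 1.579 / 0.61 = 2.588525… → 2.59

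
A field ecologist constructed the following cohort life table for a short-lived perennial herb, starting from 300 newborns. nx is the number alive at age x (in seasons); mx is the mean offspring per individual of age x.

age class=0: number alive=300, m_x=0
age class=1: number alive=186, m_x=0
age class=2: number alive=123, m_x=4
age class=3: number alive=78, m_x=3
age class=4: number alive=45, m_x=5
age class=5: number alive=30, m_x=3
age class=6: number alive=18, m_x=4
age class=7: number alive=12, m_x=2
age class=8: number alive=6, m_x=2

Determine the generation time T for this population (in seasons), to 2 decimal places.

lx = nx/n0 = nx/300: 1, 0.62, 0.41, 0.26, 0.15, 0.1, 0.06, 0.04, 0.02
lx·mx: 0, 0, 1.64, 0.78, 0.75, 0.3, 0.24, 0.08, 0.04 → R0 = 3.83
x·lx·mx: 0, 0, 3.28, 2.34, 3, 1.5, 1.44, 0.56, 0.32 → Σ = 12.44
T = 12.44 / 3.83 = 3.248042… → 3.25

3.25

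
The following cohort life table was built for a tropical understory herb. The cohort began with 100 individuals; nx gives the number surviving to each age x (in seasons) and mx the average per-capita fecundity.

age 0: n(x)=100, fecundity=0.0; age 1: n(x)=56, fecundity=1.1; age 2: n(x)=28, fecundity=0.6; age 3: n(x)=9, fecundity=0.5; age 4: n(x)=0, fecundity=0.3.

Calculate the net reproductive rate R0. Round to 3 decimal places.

lx = nx/n0 = nx/100: 1, 0.56, 0.28, 0.09, 0
lx·mx by age: 0, 0.616, 0.168, 0.045, 0
R0 = Σ lx·mx = 0.829 → 0.829

0.829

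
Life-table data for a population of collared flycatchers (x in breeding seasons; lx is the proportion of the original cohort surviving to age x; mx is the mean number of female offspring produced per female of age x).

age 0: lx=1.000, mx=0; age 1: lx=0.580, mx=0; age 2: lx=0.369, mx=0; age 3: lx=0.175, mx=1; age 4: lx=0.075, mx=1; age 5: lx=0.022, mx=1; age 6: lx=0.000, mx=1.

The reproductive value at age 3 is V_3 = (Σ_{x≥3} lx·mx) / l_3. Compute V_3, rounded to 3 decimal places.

1.554

lx·mx for x ≥ 3: 0.175, 0.075, 0.022, 0 → sum = 0.272
V_3 = 0.272 / l_3 = 0.272 / 0.175 = 1.554286… → 1.554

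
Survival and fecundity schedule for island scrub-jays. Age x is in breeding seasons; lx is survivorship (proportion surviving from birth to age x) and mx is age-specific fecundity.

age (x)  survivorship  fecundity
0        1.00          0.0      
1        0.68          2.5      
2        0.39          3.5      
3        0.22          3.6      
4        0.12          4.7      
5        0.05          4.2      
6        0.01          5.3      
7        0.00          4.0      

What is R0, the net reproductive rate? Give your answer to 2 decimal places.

lx·mx by age: 0, 1.7, 1.365, 0.792, 0.564, 0.21, 0.053, 0
R0 = Σ lx·mx = 4.684 → 4.68

4.68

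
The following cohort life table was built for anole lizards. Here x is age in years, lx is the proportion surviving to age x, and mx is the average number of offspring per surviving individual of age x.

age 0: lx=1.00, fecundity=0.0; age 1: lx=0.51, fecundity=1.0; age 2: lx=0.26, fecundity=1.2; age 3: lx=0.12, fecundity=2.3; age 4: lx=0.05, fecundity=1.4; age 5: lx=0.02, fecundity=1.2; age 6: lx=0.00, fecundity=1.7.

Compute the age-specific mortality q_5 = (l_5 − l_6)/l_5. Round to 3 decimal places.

q_5 = (l_5 − l_6) / l_5 = (0.02 − 0) / 0.02
     = 0.02 / 0.02 = 1 → 1.000

1.000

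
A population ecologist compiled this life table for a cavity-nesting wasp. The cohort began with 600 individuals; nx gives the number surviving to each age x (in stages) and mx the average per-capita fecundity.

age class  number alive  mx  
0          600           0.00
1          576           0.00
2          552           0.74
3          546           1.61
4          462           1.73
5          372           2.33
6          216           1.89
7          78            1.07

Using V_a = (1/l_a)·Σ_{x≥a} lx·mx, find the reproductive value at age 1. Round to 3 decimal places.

lx = nx/n0 = nx/600: 1, 0.96, 0.92, 0.91, 0.77, 0.62, 0.36, 0.13
lx·mx for x ≥ 1: 0, 0.6808, 1.4651, 1.3321, 1.4446, 0.6804, 0.1391 → sum = 5.7421
V_1 = 5.7421 / l_1 = 5.7421 / 0.96 = 5.981354… → 5.981

5.981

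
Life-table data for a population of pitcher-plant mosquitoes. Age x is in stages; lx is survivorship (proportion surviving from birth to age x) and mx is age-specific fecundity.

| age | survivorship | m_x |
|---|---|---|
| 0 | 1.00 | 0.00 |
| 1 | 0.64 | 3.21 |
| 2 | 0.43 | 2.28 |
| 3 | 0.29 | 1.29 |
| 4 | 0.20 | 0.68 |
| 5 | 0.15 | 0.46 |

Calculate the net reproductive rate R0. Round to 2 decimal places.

3.61

lx·mx by age: 0, 2.0544, 0.9804, 0.3741, 0.136, 0.069
R0 = Σ lx·mx = 3.6139 → 3.61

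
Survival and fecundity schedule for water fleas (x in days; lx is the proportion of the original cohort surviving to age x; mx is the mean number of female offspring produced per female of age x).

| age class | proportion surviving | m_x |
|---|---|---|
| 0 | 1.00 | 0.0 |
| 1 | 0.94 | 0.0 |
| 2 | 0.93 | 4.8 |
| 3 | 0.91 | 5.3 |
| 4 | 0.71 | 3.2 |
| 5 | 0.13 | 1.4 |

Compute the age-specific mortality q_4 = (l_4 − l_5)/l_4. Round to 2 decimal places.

0.82

q_4 = (l_4 − l_5) / l_4 = (0.71 − 0.13) / 0.71
     = 0.58 / 0.71 = 0.816901… → 0.82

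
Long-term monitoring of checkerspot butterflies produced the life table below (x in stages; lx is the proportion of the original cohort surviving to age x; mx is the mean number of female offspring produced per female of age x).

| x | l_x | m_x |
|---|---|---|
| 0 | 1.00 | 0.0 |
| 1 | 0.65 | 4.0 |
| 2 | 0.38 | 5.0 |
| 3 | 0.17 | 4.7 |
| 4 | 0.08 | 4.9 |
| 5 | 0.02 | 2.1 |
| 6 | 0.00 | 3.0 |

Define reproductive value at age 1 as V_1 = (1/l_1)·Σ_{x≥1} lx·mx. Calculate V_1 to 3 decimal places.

8.820

lx·mx for x ≥ 1: 2.6, 1.9, 0.799, 0.392, 0.042, 0 → sum = 5.733
V_1 = 5.733 / l_1 = 5.733 / 0.65 = 8.82 → 8.820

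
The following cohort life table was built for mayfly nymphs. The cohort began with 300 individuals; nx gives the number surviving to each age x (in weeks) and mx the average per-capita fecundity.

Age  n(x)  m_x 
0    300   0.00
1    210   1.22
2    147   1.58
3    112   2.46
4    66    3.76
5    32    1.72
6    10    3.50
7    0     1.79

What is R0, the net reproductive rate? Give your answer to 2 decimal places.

lx = nx/n0 = nx/300: 1, 0.7, 0.49, 0.37333…, 0.22, 0.10667…, 0.03333…, 0
lx·mx by age: 0, 0.854, 0.7742, 0.9184…, 0.8272, 0.183467…, 0.116667…, 0
R0 = Σ lx·mx = 3.673933… → 3.67

3.67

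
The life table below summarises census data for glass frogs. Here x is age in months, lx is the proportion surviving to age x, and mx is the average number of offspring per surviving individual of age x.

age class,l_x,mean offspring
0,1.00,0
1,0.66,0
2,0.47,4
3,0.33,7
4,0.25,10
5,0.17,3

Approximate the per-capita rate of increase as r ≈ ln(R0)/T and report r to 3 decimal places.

R0 = Σ lx·mx = 0 + 0 + 1.88 + 2.31 + 2.5 + 0.51 = 7.2
Σ x·lx·mx = 23.24; T = 23.24/7.2 = 3.22778…
r ≈ ln(R0)/T = ln(7.2)/3.22778… = 0.61159… → 0.612

0.612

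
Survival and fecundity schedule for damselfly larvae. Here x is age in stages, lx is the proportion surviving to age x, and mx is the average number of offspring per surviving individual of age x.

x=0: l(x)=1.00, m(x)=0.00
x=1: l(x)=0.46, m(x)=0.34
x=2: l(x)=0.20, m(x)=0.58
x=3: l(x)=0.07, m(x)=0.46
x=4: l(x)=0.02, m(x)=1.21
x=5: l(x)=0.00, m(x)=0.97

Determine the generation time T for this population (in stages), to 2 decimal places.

1.77

lx·mx: 0, 0.1564, 0.116, 0.0322, 0.0242, 0 → R0 = 0.3288
x·lx·mx: 0, 0.1564, 0.232, 0.0966, 0.0968, 0 → Σ = 0.5818
T = 0.5818 / 0.3288 = 1.769465… → 1.77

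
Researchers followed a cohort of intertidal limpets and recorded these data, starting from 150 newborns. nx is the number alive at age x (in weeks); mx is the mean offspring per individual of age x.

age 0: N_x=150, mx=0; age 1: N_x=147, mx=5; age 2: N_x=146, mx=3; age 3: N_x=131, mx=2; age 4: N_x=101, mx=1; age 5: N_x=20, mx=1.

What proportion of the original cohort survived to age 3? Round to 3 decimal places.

l_3 = n_3/n_0 = 131/150 = 0.873333… → 0.873

0.873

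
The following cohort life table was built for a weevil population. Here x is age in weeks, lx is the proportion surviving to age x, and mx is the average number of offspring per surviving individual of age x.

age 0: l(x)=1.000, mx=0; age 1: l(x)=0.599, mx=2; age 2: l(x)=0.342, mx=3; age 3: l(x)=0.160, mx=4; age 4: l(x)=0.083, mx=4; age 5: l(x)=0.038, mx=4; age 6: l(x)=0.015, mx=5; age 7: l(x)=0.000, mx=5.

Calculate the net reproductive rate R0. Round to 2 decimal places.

3.42

lx·mx by age: 0, 1.198, 1.026, 0.64, 0.332, 0.152, 0.075, 0
R0 = Σ lx·mx = 3.423 → 3.42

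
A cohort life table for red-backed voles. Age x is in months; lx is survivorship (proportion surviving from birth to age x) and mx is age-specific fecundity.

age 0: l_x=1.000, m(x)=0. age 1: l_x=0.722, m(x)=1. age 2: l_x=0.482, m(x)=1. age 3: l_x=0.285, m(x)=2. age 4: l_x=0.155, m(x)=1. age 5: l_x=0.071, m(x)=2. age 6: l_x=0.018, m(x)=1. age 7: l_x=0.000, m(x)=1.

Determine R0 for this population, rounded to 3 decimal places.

2.089

lx·mx by age: 0, 0.722, 0.482, 0.57, 0.155, 0.142, 0.018, 0
R0 = Σ lx·mx = 2.089 → 2.089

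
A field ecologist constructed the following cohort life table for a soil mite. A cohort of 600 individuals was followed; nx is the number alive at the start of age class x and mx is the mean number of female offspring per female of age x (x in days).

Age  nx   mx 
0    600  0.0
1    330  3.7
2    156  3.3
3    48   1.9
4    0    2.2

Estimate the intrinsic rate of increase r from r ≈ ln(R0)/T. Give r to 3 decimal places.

0.806

lx = nx/n0 = nx/600: 1, 0.55, 0.26, 0.08, 0
R0 = Σ lx·mx = 0 + 2.035 + 0.858 + 0.152 + 0 = 3.045
Σ x·lx·mx = 4.207; T = 4.207/3.045 = 1.38161…
r ≈ ln(R0)/T = ln(3.045)/1.38161… = 0.80594… → 0.806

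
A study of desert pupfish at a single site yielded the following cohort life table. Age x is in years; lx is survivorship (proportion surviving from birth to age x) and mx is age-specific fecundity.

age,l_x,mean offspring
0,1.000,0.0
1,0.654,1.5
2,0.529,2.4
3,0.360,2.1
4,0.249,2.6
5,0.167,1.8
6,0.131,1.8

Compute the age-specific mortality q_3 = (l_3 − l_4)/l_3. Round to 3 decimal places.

0.308

q_3 = (l_3 − l_4) / l_3 = (0.36 − 0.249) / 0.36
     = 0.111 / 0.36 = 0.308333… → 0.308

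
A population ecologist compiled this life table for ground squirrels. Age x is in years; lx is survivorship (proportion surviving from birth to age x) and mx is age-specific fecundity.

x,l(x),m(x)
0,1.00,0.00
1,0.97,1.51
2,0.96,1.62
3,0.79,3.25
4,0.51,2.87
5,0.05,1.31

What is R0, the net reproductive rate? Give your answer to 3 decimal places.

7.117

lx·mx by age: 0, 1.4647, 1.5552, 2.5675, 1.4637, 0.0655
R0 = Σ lx·mx = 7.1166 → 7.117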